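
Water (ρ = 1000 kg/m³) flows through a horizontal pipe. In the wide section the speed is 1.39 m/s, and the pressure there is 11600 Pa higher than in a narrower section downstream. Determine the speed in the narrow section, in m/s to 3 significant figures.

Horizontal Bernoulli: P₁ + ½ρv₁² = P₂ + ½ρv₂², so v₂² = v₁² + 2(P₁ − P₂)/ρ.
v₂ = √(1.39² + 2·11600/1000) = √(1.93 + 23.2) = 5.01 m/s.

v₂ ≈ 5.01 m/s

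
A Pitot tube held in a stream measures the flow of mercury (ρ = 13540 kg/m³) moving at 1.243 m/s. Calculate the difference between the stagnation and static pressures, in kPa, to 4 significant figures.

Bernoulli between the free stream and the stagnation point: ½ρv² = P_stag − P_static.
ΔP = ½·13540·1.243² = 10460 Pa.

ΔP ≈ 10.46 kPa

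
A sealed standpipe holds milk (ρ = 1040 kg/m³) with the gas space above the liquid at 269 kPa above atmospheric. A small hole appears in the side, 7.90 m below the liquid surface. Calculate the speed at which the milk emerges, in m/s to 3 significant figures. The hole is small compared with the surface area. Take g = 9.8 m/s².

v ≈ 25.9 m/s

Take point 1 at the surface (v₁ ≈ 0) and point 2 at the hole (at atmospheric pressure). Bernoulli: P₁ + ρg h = P_atm + ½ρv₂².
With P₁ − P_atm = 269000 Pa, v₂ = √(2gh + 2ΔP/ρ) = √(2·9.8·7.90 + 2·269000/1040) = 25.9 m/s.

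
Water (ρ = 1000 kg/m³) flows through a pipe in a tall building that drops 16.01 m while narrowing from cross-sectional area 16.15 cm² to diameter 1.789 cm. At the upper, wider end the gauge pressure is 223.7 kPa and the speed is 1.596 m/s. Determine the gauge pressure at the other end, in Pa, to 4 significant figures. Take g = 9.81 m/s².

329500 Pa

Mass conservation (A₁v₁ = A₂v₂) gives v₂ = 1.596 × 16.15/2.514 = 10.25 m/s.
Applying Bernoulli between the two ends and solving for P₂: P₂ = P₁ + ½ρ(v₁² − v₂²) − ρgΔh.
P₂ = 223700 + ½·1000·(1.596² − 10.25²) − 1000·9.81·(−16.01) = 223700 + (-51300) − (-157100) = 329500 Pa.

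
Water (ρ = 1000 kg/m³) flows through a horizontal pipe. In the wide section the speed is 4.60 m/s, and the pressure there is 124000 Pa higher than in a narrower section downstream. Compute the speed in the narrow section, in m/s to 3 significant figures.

v₂ = 16.4 m/s

Horizontal Bernoulli: P₁ + ½ρv₁² = P₂ + ½ρv₂², so v₂² = v₁² + 2(P₁ − P₂)/ρ.
v₂ = √(4.60² + 2·124000/1000) = √(21.2 + 248) = 16.4 m/s.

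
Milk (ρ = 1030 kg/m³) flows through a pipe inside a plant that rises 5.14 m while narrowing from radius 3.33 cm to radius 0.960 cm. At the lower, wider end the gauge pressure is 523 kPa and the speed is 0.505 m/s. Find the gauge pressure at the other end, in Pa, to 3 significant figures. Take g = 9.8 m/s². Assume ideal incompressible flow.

By continuity, v₂ = v₁·A₁/A₂ = 0.505·(34.8/2.90) = 6.08 m/s.
Energy conservation along the streamline gives P₂ = P₁ − ½ρ(v₂² − v₁²) − ρg(h₂ − h₁).
P₂ = 523000 + ½·1030·(0.505² − 6.08²) − 1030·9.8·(+5.14) = 523000 + (-18900) − (51900) = 452000 Pa.

P₂ ≈ 452000 Pa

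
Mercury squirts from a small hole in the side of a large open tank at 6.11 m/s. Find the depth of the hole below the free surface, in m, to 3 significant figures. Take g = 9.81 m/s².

Torricelli: v = √(2gh), so h = v²/(2g).
h = 6.11²/(2·9.81) = 37.3/19.62 = 1.90 m.

h = 1.90 m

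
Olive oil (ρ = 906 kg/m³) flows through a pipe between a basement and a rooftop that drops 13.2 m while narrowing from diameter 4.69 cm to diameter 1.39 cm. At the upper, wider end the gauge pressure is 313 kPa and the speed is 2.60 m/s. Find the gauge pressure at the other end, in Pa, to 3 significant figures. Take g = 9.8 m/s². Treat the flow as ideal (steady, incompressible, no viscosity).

36400 Pa

Mass conservation (A₁v₁ = A₂v₂) gives v₂ = 2.60 × 17.3/1.52 = 29.6 m/s.
Energy conservation along the streamline gives P₂ = P₁ − ½ρ(v₂² − v₁²) − ρg(h₂ − h₁).
P₂ = 313000 + ½·906·(2.60² − 29.6²) − 906·9.8·(−13.2) = 313000 + (-394000) − (-117000) = 36400 Pa.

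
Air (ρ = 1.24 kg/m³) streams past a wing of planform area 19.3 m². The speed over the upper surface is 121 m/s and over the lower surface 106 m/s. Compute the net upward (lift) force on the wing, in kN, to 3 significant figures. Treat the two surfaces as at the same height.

From P + ½ρv² = const at equal height, P_low − P_up = ½ρ(v_up² − v_low²).
ΔP = ½·1.24·(121² − 106²) = 2110 Pa.
Lift = ΔP · A = 2110 × 19.3 = 40700 N.

F ≈ 40.7 kN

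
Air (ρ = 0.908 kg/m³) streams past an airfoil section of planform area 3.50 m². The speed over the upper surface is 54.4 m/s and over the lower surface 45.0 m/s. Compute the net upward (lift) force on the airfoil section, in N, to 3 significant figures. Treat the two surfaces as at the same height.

The faster flow above has the lower pressure; Bernoulli (same height) gives ΔP = ½ρ(v_up² − v_low²).
ΔP = ½·0.908·(54.4² − 45.0²) = 424 Pa.
Lift = ΔP · A = 424 × 3.50 = 1480 N.

F ≈ 1480 N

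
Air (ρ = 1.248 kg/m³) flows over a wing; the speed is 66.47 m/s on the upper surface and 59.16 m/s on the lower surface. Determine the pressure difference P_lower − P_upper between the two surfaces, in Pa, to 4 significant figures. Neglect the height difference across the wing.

The pressure is lower where the speed is higher: ΔP = ½ρ(v_up² − v_low²).
ΔP = ½·1.248·(66.47² − 59.16²) = 573.1 Pa.

573.1 Pa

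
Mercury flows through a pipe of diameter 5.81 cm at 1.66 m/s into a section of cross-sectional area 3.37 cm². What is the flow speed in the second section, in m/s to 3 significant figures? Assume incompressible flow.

v₂ ≈ 13.1 m/s

Continuity gives A₁v₁ = A₂v₂, so v₂ = (26.5 cm²)/(3.37 cm²) × 1.66 m/s = 13.1 m/s.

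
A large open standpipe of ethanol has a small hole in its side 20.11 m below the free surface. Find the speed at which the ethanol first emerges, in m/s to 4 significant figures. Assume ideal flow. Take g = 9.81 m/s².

19.86 m/s

With the surface at rest and both surface and jet at atmospheric pressure, Bernoulli gives ρg h = ½ρv², so v = √(2gh) = √(2·9.81·20.11) = 19.86 m/s.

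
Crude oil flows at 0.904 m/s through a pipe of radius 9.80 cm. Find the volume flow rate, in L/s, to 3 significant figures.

Q = A·v = 0.0302 m² × 0.904 m/s = 0.0273 m³/s.
Converting: 0.0273 m³/s × 1000 = 27.3 L/s.

Q ≈ 27.3 L/s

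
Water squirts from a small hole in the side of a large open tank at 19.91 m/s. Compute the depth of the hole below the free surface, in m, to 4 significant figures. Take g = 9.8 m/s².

Torricelli: v = √(2gh), so h = v²/(2g).
h = 19.91²/(2·9.8) = 396.4/19.60 = 20.22 m.

h ≈ 20.22 m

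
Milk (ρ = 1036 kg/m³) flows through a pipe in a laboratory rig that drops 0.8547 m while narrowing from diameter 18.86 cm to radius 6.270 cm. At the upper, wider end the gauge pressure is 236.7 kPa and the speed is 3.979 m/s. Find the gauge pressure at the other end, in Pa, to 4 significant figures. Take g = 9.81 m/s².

211600 Pa

By continuity, v₂ = v₁·A₁/A₂ = 3.979·(279.4/123.5) = 9.000 m/s.
Bernoulli: P₁ + ½ρv₁² + ρg h₁ = P₂ + ½ρv₂² + ρg h₂, so P₂ = P₁ + ½ρ(v₁² − v₂²) − ρg(h₂ − h₁).
P₂ = 236700 + ½·1036·(3.979² − 9.000²) − 1036·9.81·(−0.8547) = 236700 + (-33760) − (-8686) = 211600 Pa.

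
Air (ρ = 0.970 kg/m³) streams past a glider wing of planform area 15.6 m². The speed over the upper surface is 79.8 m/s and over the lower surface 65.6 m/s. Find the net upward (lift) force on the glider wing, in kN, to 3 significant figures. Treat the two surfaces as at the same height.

15.6 kN

From P + ½ρv² = const at equal height, P_low − P_up = ½ρ(v_up² − v_low²).
ΔP = ½·0.970·(79.8² − 65.6²) = 1000 Pa.
Lift = ΔP · A = 1000 × 15.6 = 15600 N.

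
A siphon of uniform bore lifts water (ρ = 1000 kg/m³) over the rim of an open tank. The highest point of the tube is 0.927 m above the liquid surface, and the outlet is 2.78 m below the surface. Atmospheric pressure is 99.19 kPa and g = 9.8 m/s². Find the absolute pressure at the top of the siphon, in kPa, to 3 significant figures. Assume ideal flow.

62.9 kPa

The outlet speed comes from Torricelli: v = √(2g·2.78) = 7.38 m/s.
Continuity keeps v the same throughout the tube; from surface to crest, P_atm + 0 = P_top + ½ρv² + ρg·h_top.
P_top = 99190 − ½·1000·7.38² − 1000·9.8·0.927 = 62900 Pa.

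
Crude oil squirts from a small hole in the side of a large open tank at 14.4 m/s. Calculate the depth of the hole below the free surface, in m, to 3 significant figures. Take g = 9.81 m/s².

For a small hole in a large open tank, ½v² = gh, giving h = v²/(2g).
h = 14.4²/(2·9.81) = 207/19.62 = 10.6 m.

h = 10.6 m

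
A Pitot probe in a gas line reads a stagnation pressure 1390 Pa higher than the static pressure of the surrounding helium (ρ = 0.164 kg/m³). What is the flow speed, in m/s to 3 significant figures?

130 m/s

At the stagnation point the flow is brought to rest, so Bernoulli gives P_stag − P_static = ½ρv².
v = √(2ΔP/ρ) = √(2·1390/0.164) = 130 m/s.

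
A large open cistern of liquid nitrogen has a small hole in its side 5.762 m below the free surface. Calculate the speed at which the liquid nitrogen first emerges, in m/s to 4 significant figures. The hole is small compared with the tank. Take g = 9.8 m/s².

v ≈ 10.63 m/s

With the surface at rest and both surface and jet at atmospheric pressure, Bernoulli gives ρg h = ½ρv², so v = √(2gh) = √(2·9.8·5.762) = 10.63 m/s.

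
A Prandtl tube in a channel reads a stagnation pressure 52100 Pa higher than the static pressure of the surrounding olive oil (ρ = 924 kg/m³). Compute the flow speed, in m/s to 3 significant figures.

Bernoulli between the free stream and the stagnation point: ½ρv² = P_stag − P_static.
v = √(2ΔP/ρ) = √(2·52100/924) = 10.6 m/s.

v ≈ 10.6 m/s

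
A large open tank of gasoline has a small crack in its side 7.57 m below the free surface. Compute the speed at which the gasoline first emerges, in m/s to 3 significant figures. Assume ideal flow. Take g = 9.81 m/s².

v = 12.2 m/s

With the surface at rest and both surface and jet at atmospheric pressure, Bernoulli gives ρg h = ½ρv², so v = √(2gh) = √(2·9.81·7.57) = 12.2 m/s.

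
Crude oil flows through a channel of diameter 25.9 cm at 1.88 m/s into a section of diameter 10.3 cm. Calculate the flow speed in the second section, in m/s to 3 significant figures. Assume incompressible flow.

11.9 m/s

Continuity gives A₁v₁ = A₂v₂, so v₂ = (527 cm²)/(83.3 cm²) × 1.88 m/s = 11.9 m/s.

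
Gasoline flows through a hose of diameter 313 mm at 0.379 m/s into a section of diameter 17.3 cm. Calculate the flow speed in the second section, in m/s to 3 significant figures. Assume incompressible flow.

v₂ ≈ 1.24 m/s

The volume flow rate is constant, so v₂ = (A₁/A₂)v₁ = (769/235)·0.379 = 1.24 m/s.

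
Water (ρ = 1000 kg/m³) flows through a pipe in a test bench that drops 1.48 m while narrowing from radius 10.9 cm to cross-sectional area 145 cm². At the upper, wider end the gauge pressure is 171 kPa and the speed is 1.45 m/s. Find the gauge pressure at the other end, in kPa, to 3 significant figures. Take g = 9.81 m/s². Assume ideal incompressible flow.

P₂ ≈ 180 kPa

The volume flow rate is constant, so v₂ = (A₁/A₂)v₁ = (373/145)·1.45 = 3.73 m/s.
Energy conservation along the streamline gives P₂ = P₁ − ½ρ(v₂² − v₁²) − ρg(h₂ − h₁).
P₂ = 171000 + ½·1000·(1.45² − 3.73²) − 1000·9.81·(−1.48) = 171000 + (-5910) − (-14500) = 180000 Pa.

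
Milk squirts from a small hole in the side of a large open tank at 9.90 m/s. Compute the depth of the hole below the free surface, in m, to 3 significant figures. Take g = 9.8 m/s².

Inverting v = √(2gh) gives h = v² / 2g.
h = 9.90²/(2·9.8) = 98.0/19.60 = 5.00 m.

5.00 m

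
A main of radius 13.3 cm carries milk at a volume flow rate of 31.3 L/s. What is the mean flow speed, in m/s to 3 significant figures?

Q = 31.3 L/s = 0.0313 m³/s.
v = Q/A = 0.0313 / 0.0556 = 0.563 m/s.

0.563 m/s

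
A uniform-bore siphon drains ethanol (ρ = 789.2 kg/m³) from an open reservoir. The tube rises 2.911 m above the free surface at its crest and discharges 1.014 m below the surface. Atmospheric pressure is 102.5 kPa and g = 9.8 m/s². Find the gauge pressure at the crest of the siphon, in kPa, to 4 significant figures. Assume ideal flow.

P_gauge ≈ -30.36 kPa

Bernoulli surface→outlet gives ½v² = g·h_out, so v = √(2·9.8·1.014) = 4.458 m/s.
The bore is uniform, so the speed at the crest is the same v. Bernoulli surface→crest: P_atm = P_top + ½ρv² + ρg·h_top.
P_top = 102500 − ½·789.2·4.458² − 789.2·9.8·2.911 = 72140 Pa. So P_gauge = P_top − P_atm = -30360 Pa.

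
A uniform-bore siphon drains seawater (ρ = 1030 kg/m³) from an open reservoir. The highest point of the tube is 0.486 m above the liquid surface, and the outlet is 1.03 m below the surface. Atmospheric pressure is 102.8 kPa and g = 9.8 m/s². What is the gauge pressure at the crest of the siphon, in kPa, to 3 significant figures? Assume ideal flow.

Bernoulli surface→outlet gives ½v² = g·h_out, so v = √(2·9.8·1.03) = 4.49 m/s.
The bore is uniform, so the speed at the crest is the same v. Bernoulli surface→crest: P_atm = P_top + ½ρv² + ρg·h_top.
P_top = 102800 − ½·1030·4.49² − 1030·9.8·0.486 = 87500 Pa. So P_gauge = P_top − P_atm = -15300 Pa.

-15.3 kPa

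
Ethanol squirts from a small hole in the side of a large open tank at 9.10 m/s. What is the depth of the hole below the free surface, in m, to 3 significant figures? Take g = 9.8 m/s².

4.22 m

For a small hole in a large open tank, ½v² = gh, giving h = v²/(2g).
h = 9.10²/(2·9.8) = 82.8/19.60 = 4.22 m.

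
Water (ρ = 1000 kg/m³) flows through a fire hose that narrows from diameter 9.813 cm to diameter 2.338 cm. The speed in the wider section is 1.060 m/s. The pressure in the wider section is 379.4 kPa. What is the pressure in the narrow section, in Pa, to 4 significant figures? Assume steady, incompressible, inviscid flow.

205600 Pa

Continuity gives A₁v₁ = A₂v₂, so v₂ = (75.63 cm²)/(4.293 cm²) × 1.060 m/s = 18.67 m/s.
The pipe is horizontal, so Bernoulli reduces to P₁ + ½ρv₁² = P₂ + ½ρv₂².
P₂ = P₁ − ½ρ(v₂² − v₁²) = 379400 − ½·1000·(18.67² − 1.060²) = 379400 − 173800 = 205600 Pa.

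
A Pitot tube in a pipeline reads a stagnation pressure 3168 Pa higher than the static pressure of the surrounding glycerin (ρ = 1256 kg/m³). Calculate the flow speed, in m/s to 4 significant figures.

v ≈ 2.246 m/s

At the stagnation point the flow is brought to rest, so Bernoulli gives P_stag − P_static = ½ρv².
v = √(2ΔP/ρ) = √(2·3168/1256) = 2.246 m/s.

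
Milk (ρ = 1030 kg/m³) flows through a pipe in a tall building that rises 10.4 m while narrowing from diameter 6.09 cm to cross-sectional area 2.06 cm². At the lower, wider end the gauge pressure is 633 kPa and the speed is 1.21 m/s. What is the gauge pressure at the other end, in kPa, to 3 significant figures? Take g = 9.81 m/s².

The volume flow rate is constant, so v₂ = (A₁/A₂)v₁ = (29.1/2.06)·1.21 = 17.1 m/s.
Bernoulli: P₁ + ½ρv₁² + ρg h₁ = P₂ + ½ρv₂² + ρg h₂, so P₂ = P₁ + ½ρ(v₁² − v₂²) − ρg(h₂ − h₁).
P₂ = 633000 + ½·1030·(1.21² − 17.1²) − 1030·9.81·(+10.4) = 633000 + (-150000) − (105000) = 378000 Pa.

P₂ ≈ 378 kPa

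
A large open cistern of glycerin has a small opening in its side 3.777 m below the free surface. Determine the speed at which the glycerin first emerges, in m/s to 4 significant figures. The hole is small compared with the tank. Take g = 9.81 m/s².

With the surface at rest and both surface and jet at atmospheric pressure, Bernoulli gives ρg h = ½ρv², so v = √(2gh) = √(2·9.81·3.777) = 8.608 m/s.

v ≈ 8.608 m/s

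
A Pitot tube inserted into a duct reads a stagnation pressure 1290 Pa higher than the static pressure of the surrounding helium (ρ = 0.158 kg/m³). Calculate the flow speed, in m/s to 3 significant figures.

v = 128 m/s

At the stagnation point the flow is brought to rest, so Bernoulli gives P_stag − P_static = ½ρv².
v = √(2ΔP/ρ) = √(2·1290/0.158) = 128 m/s.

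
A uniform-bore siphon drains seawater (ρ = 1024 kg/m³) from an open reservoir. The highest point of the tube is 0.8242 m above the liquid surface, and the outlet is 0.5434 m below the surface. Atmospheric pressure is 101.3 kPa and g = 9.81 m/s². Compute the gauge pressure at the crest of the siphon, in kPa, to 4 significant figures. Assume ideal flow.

-13.74 kPa

The outlet speed comes from Torricelli: v = √(2g·0.5434) = 3.265 m/s.
Continuity keeps v the same throughout the tube; from surface to crest, P_atm + 0 = P_top + ½ρv² + ρg·h_top.
P_top = 101300 − ½·1024·3.265² − 1024·9.81·0.8242 = 87560 Pa. So P_gauge = P_top − P_atm = -13740 Pa.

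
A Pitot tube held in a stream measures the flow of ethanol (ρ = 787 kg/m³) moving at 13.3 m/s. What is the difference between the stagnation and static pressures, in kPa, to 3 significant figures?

69.6 kPa

The dynamic pressure equals the rise in static pressure at the stagnation point: ΔP = ½ρv².
ΔP = ½·787·13.3² = 69600 Pa.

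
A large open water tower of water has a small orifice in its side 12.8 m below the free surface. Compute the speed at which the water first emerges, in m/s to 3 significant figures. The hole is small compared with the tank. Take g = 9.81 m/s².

Bernoulli from surface to hole (P equal, v_surface ≈ 0): v = √(2gh) = √(2×9.81×12.8) = 15.8 m/s.

15.8 m/s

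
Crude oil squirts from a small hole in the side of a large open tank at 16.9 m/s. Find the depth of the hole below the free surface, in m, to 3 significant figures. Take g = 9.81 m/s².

h = 14.6 m

Inverting v = √(2gh) gives h = v² / 2g.
h = 16.9²/(2·9.81) = 286/19.62 = 14.6 m.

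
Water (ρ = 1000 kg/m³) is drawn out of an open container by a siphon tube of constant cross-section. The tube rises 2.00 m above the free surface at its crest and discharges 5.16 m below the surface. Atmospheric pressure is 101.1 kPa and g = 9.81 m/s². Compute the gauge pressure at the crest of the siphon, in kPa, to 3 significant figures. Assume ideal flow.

-70.2 kPa

The outlet speed comes from Torricelli: v = √(2g·5.16) = 10.1 m/s.
The bore is uniform, so the speed at the crest is the same v. Bernoulli surface→crest: P_atm = P_top + ½ρv² + ρg·h_top.
P_top = 101100 − ½·1000·10.1² − 1000·9.81·2.00 = 30900 Pa. So P_gauge = P_top − P_atm = -70200 Pa.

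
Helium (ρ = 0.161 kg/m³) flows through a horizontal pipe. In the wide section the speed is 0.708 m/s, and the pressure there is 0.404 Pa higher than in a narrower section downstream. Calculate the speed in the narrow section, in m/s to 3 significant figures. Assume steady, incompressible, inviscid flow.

v₂ = 2.35 m/s

Along the level pipe P + ½ρv² is conserved, hence v₂² = v₁² + 2(P₁ − P₂)/ρ.
v₂ = √(0.708² + 2·0.404/0.161) = √(0.501 + 5.02) = 2.35 m/s.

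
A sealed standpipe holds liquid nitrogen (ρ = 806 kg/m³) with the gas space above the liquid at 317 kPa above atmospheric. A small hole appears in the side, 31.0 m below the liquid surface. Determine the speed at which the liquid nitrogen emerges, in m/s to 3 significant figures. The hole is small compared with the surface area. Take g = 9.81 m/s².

v = 37.3 m/s

Take point 1 at the surface (v₁ ≈ 0) and point 2 at the hole (at atmospheric pressure). Bernoulli: P₁ + ρg h = P_atm + ½ρv₂².
With P₁ − P_atm = 317000 Pa, v₂ = √(2gh + 2ΔP/ρ) = √(2·9.81·31.0 + 2·317000/806) = 37.3 m/s.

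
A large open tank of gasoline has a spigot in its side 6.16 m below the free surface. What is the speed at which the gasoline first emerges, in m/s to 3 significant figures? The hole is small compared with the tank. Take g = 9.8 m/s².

Bernoulli from surface to hole (P equal, v_surface ≈ 0): v = √(2gh) = √(2×9.8×6.16) = 11.0 m/s.

v = 11.0 m/s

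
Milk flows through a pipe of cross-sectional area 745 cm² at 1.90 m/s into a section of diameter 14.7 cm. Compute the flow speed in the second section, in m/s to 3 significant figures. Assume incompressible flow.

8.34 m/s

The volume flow rate is constant, so v₂ = (A₁/A₂)v₁ = (745/170)·1.90 = 8.34 m/s.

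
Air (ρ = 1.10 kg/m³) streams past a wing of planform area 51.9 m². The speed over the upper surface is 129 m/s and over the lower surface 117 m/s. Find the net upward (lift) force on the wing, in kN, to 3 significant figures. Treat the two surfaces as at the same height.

F ≈ 84.3 kN

From P + ½ρv² = const at equal height, P_low − P_up = ½ρ(v_up² − v_low²).
ΔP = ½·1.10·(129² − 117²) = 1620 Pa.
Lift = ΔP · A = 1620 × 51.9 = 84300 N.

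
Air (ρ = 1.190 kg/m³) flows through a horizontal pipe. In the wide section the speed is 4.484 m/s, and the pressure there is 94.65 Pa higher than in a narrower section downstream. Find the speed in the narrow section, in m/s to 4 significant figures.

Along the level pipe P + ½ρv² is conserved, hence v₂² = v₁² + 2(P₁ − P₂)/ρ.
v₂ = √(4.484² + 2·94.65/1.190) = √(20.11 + 159.1) = 13.39 m/s.

v₂ ≈ 13.39 m/s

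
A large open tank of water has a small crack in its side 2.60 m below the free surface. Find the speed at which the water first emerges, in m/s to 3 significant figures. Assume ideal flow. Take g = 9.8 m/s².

Torricelli's result v = √(2gh) gives v = √(2·9.8·2.60) = 7.14 m/s.

v ≈ 7.14 m/s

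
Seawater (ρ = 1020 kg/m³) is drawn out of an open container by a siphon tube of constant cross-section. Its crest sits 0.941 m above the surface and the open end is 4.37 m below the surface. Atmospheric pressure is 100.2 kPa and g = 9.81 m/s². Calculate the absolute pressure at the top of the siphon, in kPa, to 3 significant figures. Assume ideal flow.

From the surface to the outlet (both open to atmosphere, surface at rest): v = √(2g·h_out) = √(2·9.81·4.37) = 9.26 m/s.
The bore is uniform, so the speed at the crest is the same v. Bernoulli surface→crest: P_atm = P_top + ½ρv² + ρg·h_top.
P_top = 100200 − ½·1020·9.26² − 1020·9.81·0.941 = 47100 Pa.

47.1 kPa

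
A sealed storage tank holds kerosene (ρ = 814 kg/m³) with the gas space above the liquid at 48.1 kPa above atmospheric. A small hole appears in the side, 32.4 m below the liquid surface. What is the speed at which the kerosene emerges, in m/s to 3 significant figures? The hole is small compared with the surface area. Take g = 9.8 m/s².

Take point 1 at the surface (v₁ ≈ 0) and point 2 at the hole (at atmospheric pressure). Bernoulli: P₁ + ρg h = P_atm + ½ρv₂².
With P₁ − P_atm = 48100 Pa, v₂ = √(2gh + 2ΔP/ρ) = √(2·9.8·32.4 + 2·48100/814) = 27.4 m/s.

v = 27.4 m/s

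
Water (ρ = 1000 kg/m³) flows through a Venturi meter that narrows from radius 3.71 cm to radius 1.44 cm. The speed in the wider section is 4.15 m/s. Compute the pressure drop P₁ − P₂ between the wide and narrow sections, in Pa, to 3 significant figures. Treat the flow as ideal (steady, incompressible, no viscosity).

ΔP ≈ 371000 Pa

By continuity, v₂ = v₁·A₁/A₂ = 4.15·(43.2/6.51) = 27.5 m/s.
With no height change, Bernoulli's equation is P₁ + ½ρv₁² = P₂ + ½ρv₂².
P₁ − P₂ = ½·1000·(27.5² − 4.15²) = ½·1000·742 = 371000 Pa.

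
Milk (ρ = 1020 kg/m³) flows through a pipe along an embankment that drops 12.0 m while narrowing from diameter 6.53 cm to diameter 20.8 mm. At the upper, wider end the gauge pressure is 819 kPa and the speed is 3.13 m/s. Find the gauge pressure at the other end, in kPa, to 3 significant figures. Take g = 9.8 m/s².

The volume flow rate is constant, so v₂ = (A₁/A₂)v₁ = (33.5/3.40)·3.13 = 30.8 m/s.
Bernoulli: P₁ + ½ρv₁² + ρg h₁ = P₂ + ½ρv₂² + ρg h₂, so P₂ = P₁ + ½ρ(v₁² − v₂²) − ρg(h₂ − h₁).
P₂ = 819000 + ½·1020·(3.13² − 30.8²) − 1020·9.8·(−12.0) = 819000 + (-480000) − (-120000) = 459000 Pa.

P₂ ≈ 459 kPa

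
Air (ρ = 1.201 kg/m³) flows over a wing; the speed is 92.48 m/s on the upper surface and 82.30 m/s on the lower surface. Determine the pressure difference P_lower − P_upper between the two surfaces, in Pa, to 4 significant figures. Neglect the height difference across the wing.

Bernoulli (same height): P_lower − P_upper = ½ρ(v_upper² − v_lower²).
ΔP = ½·1.201·(92.48² − 82.30²) = 1068 Pa.

ΔP ≈ 1068 Pa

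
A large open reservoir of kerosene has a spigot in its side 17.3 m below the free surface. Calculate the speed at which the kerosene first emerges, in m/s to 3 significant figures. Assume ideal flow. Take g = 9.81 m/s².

With the surface at rest and both surface and jet at atmospheric pressure, Bernoulli gives ρg h = ½ρv², so v = √(2gh) = √(2·9.81·17.3) = 18.4 m/s.

v ≈ 18.4 m/s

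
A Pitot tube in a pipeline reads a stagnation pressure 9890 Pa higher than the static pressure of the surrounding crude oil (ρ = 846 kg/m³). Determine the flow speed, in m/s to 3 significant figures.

v ≈ 4.84 m/s

Bernoulli between the free stream and the stagnation point: ½ρv² = P_stag − P_static.
v = √(2ΔP/ρ) = √(2·9890/846) = 4.84 m/s.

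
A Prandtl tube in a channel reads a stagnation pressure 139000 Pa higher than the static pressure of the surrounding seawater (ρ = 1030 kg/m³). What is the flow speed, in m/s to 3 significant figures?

v ≈ 16.4 m/s

Bernoulli between the free stream and the stagnation point: ½ρv² = P_stag − P_static.
v = √(2ΔP/ρ) = √(2·139000/1030) = 16.4 m/s.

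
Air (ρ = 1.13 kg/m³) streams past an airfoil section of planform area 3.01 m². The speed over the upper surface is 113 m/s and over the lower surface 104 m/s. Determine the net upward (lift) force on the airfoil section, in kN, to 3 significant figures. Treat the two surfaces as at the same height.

F = 3.32 kN

From P + ½ρv² = const at equal height, P_low − P_up = ½ρ(v_up² − v_low²).
ΔP = ½·1.13·(113² − 104²) = 1100 Pa.
Lift = ΔP · A = 1100 × 3.01 = 3320 N.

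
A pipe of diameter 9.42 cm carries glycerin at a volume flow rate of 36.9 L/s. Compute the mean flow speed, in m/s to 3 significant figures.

Q = 36.9 L/s = 0.0369 m³/s.
v = Q/A = 0.0369 / 0.00697 = 5.29 m/s.

v ≈ 5.29 m/s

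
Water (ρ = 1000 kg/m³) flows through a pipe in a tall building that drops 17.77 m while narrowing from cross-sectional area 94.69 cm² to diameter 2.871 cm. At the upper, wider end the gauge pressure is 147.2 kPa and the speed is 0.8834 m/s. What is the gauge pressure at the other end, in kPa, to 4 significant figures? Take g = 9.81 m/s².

By continuity, v₂ = v₁·A₁/A₂ = 0.8834·(94.69/6.474) = 12.92 m/s.
Applying Bernoulli between the two ends and solving for P₂: P₂ = P₁ + ½ρ(v₁² − v₂²) − ρgΔh.
P₂ = 147200 + ½·1000·(0.8834² − 12.92²) − 1000·9.81·(−17.77) = 147200 + (-83090) − (-174300) = 238400 Pa.

P₂ ≈ 238.4 kPa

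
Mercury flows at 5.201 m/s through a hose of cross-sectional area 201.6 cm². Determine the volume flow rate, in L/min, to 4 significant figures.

Q = A·v = 0.02016 m² × 5.201 m/s = 0.1049 m³/s.
Converting: 0.1049 m³/s × 60000 = 6291 L/min.

Q ≈ 6291 L/min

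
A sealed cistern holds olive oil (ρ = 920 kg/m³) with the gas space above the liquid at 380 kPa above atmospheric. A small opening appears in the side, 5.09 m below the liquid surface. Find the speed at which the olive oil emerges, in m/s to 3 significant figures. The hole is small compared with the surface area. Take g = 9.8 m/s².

Take point 1 at the surface (v₁ ≈ 0) and point 2 at the hole (at atmospheric pressure). Bernoulli: P₁ + ρg h = P_atm + ½ρv₂².
With P₁ − P_atm = 380000 Pa, v₂ = √(2gh + 2ΔP/ρ) = √(2·9.8·5.09 + 2·380000/920) = 30.4 m/s.

v = 30.4 m/s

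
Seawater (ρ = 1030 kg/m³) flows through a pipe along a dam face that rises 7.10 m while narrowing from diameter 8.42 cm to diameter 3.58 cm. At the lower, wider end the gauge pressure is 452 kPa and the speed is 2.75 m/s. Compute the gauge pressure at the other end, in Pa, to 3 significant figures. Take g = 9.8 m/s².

P₂ ≈ 265000 Pa

Mass conservation (A₁v₁ = A₂v₂) gives v₂ = 2.75 × 55.7/10.1 = 15.2 m/s.
Energy conservation along the streamline gives P₂ = P₁ − ½ρ(v₂² − v₁²) − ρg(h₂ − h₁).
P₂ = 452000 + ½·1030·(2.75² − 15.2²) − 1030·9.8·(+7.10) = 452000 + (-115000) − (71700) = 265000 Pa.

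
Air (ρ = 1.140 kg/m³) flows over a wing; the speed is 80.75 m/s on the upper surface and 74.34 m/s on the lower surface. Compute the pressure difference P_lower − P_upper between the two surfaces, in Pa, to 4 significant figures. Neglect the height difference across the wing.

Bernoulli (same height): P_lower − P_upper = ½ρ(v_upper² − v_lower²).
ΔP = ½·1.140·(80.75² − 74.34²) = 566.7 Pa.

ΔP = 566.7 Pa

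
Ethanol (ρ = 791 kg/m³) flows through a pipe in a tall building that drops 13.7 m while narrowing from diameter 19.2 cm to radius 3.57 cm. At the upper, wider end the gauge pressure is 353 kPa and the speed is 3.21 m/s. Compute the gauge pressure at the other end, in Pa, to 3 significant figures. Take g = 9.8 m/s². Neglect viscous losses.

The volume flow rate is constant, so v₂ = (A₁/A₂)v₁ = (290/40.0)·3.21 = 23.2 m/s.
Energy conservation along the streamline gives P₂ = P₁ − ½ρ(v₂² − v₁²) − ρg(h₂ − h₁).
P₂ = 353000 + ½·791·(3.21² − 23.2²) − 791·9.8·(−13.7) = 353000 + (-209000) − (-106000) = 250000 Pa.

250000 Pa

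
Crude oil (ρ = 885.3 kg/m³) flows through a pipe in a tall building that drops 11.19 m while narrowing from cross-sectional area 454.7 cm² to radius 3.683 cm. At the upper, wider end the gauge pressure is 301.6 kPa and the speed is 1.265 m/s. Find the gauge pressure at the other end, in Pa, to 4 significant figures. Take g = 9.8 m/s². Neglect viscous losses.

318700 Pa

The volume flow rate is constant, so v₂ = (A₁/A₂)v₁ = (454.7/42.61)·1.265 = 13.50 m/s.
Energy conservation along the streamline gives P₂ = P₁ − ½ρ(v₂² − v₁²) − ρg(h₂ − h₁).
P₂ = 301600 + ½·885.3·(1.265² − 13.50²) − 885.3·9.8·(−11.19) = 301600 + (-79940) − (-97080) = 318700 Pa.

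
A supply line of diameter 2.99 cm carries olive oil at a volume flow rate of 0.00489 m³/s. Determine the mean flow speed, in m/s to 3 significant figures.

6.96 m/s

Q = 0.00489 m³/s = 0.00489 m³/s.
v = Q/A = 0.00489 / 0.000702 = 6.96 m/s.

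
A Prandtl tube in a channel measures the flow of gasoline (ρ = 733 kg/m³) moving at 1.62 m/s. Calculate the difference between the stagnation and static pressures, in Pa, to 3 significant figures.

ΔP ≈ 962 Pa

At the stagnation point the flow is brought to rest, so Bernoulli gives P_stag − P_static = ½ρv².
ΔP = ½·733·1.62² = 962 Pa.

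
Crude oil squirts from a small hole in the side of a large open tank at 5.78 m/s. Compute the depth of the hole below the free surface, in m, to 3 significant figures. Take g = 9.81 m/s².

Inverting v = √(2gh) gives h = v² / 2g.
h = 5.78²/(2·9.81) = 33.4/19.62 = 1.70 m.

h ≈ 1.70 m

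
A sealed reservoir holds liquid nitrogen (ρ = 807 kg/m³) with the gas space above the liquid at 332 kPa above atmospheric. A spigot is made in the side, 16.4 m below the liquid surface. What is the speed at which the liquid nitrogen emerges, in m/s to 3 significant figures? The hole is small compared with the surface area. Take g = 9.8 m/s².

Take point 1 at the surface (v₁ ≈ 0) and point 2 at the hole (at atmospheric pressure). Bernoulli: P₁ + ρg h = P_atm + ½ρv₂².
With P₁ − P_atm = 332000 Pa, v₂ = √(2gh + 2ΔP/ρ) = √(2·9.8·16.4 + 2·332000/807) = 33.8 m/s.

v ≈ 33.8 m/s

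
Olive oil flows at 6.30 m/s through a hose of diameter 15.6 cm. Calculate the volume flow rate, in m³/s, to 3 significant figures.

Q = A·v = 0.0191 m² × 6.30 m/s = 0.120 m³/s.

0.120 m³/s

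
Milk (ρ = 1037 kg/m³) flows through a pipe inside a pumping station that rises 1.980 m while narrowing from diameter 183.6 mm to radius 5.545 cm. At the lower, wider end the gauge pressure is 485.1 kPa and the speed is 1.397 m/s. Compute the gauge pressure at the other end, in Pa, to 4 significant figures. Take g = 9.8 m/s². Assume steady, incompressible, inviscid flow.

458400 Pa

By continuity, v₂ = v₁·A₁/A₂ = 1.397·(264.7/96.59) = 3.829 m/s.
Applying Bernoulli between the two ends and solving for P₂: P₂ = P₁ + ½ρ(v₁² − v₂²) − ρgΔh.
P₂ = 485100 + ½·1037·(1.397² − 3.829²) − 1037·9.8·(+1.980) = 485100 + (-6590) − (20120) = 458400 Pa.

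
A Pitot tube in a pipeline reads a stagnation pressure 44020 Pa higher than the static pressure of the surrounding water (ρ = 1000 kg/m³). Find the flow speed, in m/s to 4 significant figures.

At the stagnation point the flow is brought to rest, so Bernoulli gives P_stag − P_static = ½ρv².
v = √(2ΔP/ρ) = √(2·44020/1000) = 9.383 m/s.

v ≈ 9.383 m/s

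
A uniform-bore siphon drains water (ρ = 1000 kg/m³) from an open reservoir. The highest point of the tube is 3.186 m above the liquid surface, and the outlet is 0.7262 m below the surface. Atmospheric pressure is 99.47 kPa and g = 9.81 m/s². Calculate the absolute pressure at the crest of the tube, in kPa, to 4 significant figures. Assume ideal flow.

P_top ≈ 61.09 kPa

The outlet speed comes from Torricelli: v = √(2g·0.7262) = 3.775 m/s.
Continuity keeps v the same throughout the tube; from surface to crest, P_atm + 0 = P_top + ½ρv² + ρg·h_top.
P_top = 99470 − ½·1000·3.775² − 1000·9.81·3.186 = 61090 Pa.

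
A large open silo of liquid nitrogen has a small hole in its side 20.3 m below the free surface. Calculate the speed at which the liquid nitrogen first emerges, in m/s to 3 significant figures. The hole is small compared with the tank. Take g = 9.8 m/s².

With the surface at rest and both surface and jet at atmospheric pressure, Bernoulli gives ρg h = ½ρv², so v = √(2gh) = √(2·9.8·20.3) = 19.9 m/s.

v ≈ 19.9 m/s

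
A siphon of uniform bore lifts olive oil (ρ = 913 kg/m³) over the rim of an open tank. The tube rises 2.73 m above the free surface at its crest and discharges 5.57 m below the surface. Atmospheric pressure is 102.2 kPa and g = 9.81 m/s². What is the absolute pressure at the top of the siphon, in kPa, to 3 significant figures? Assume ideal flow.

P_top ≈ 27.9 kPa

The outlet speed comes from Torricelli: v = √(2g·5.57) = 10.5 m/s.
With constant cross-section the crest speed equals v; applying Bernoulli from the surface up to the crest, P_top = P_atm − ½ρv² − ρg·h_top.
P_top = 102200 − ½·913·10.5² − 913·9.81·2.73 = 27900 Pa.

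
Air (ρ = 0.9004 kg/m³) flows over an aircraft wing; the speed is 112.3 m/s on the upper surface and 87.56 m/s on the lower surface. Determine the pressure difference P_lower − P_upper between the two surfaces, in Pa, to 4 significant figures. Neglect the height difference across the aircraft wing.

With negligible Δh, P + ½ρv² is constant, so P_low − P_up = ½ρ(v_up² − v_low²).
ΔP = ½·0.9004·(112.3² − 87.56²) = 2226 Pa.

2226 Pa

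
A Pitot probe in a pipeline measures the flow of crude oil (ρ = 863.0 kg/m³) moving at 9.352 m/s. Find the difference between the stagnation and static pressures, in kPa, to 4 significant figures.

At the stagnation point the flow is brought to rest, so Bernoulli gives P_stag − P_static = ½ρv².
ΔP = ½·863.0·9.352² = 37740 Pa.

ΔP ≈ 37.74 kPa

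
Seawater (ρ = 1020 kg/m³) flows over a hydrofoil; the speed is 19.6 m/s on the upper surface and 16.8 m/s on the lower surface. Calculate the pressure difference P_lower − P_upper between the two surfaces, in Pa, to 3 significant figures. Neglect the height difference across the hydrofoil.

The pressure is lower where the speed is higher: ΔP = ½ρ(v_up² − v_low²).
ΔP = ½·1020·(19.6² − 16.8²) = 52000 Pa.

52000 Pa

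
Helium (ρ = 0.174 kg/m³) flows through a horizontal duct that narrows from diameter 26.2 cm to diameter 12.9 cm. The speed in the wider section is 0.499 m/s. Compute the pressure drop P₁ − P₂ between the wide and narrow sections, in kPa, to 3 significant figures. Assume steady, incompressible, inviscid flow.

Continuity gives A₁v₁ = A₂v₂, so v₂ = (539 cm²)/(131 cm²) × 0.499 m/s = 2.06 m/s.
The pipe is horizontal, so Bernoulli reduces to P₁ + ½ρv₁² = P₂ + ½ρv₂².
P₁ − P₂ = ½·0.174·(2.06² − 0.499²) = ½·0.174·3.99 = 0.347 Pa.

ΔP ≈ 0.000347 kPa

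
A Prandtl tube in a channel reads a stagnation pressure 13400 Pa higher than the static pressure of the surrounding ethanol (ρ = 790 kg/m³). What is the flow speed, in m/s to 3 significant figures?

5.82 m/s

The dynamic pressure equals the rise in static pressure at the stagnation point: ΔP = ½ρv².
v = √(2ΔP/ρ) = √(2·13400/790) = 5.82 m/s.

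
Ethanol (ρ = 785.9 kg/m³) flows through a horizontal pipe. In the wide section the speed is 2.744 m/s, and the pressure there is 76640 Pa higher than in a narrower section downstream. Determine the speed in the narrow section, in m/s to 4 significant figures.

Along the level pipe P + ½ρv² is conserved, hence v₂² = v₁² + 2(P₁ − P₂)/ρ.
v₂ = √(2.744² + 2·76640/785.9) = √(7.530 + 195.0) = 14.23 m/s.

v₂ ≈ 14.23 m/s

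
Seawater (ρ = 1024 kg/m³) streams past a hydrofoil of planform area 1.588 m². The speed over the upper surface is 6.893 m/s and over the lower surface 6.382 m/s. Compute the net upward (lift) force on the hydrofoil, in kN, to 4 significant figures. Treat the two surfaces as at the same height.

From P + ½ρv² = const at equal height, P_low − P_up = ½ρ(v_up² − v_low²).
ΔP = ½·1024·(6.893² − 6.382²) = 3473 Pa.
Lift = ΔP · A = 3473 × 1.588 = 5515 N.

F = 5.515 kN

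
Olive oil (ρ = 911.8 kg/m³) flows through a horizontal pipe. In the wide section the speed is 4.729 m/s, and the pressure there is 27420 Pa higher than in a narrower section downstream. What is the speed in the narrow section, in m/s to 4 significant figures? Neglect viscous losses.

Along the level pipe P + ½ρv² is conserved, hence v₂² = v₁² + 2(P₁ − P₂)/ρ.
v₂ = √(4.729² + 2·27420/911.8) = √(22.36 + 60.14) = 9.083 m/s.

v₂ ≈ 9.083 m/s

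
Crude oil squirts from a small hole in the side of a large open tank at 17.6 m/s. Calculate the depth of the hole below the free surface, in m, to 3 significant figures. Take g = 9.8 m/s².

h ≈ 15.8 m

Inverting v = √(2gh) gives h = v² / 2g.
h = 17.6²/(2·9.8) = 310/19.60 = 15.8 m.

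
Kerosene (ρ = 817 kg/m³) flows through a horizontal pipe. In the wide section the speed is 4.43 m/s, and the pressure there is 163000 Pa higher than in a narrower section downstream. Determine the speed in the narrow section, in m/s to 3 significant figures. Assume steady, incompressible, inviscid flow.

v₂ = 20.5 m/s

Horizontal Bernoulli: P₁ + ½ρv₁² = P₂ + ½ρv₂², so v₂² = v₁² + 2(P₁ − P₂)/ρ.
v₂ = √(4.43² + 2·163000/817) = √(19.6 + 399) = 20.5 m/s.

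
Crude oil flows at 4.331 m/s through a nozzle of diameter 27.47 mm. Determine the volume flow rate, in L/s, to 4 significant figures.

Q = A·v = 0.0005927 m² × 4.331 m/s = 0.002567 m³/s.
Converting: 0.002567 m³/s × 1000 = 2.567 L/s.

Q ≈ 2.567 L/s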